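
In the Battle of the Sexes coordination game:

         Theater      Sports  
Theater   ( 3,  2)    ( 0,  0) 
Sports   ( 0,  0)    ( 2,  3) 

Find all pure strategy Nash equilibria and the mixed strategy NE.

Pure NE: (Theater, Theater) and (Sports, Sports); Mixed NE: p = 0.6, q = 0.4

Work:
Check pure NE:
(Theater, Theater): (3, 2) - no unilateral deviation beneficial
(Sports, Sports): (2, 3) - no unilateral deviation beneficial
Mixed NE: P1 plays Theater with p = 0.6, P2 plays Theater with q = 0.4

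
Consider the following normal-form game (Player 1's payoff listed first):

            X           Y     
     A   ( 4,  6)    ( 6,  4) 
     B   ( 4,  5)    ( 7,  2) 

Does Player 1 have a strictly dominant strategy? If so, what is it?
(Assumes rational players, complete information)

No strictly dominant strategy exists for Player 1

Work:
A strategy strictly dominates another if it gives a strictly higher payoff against every opponent action. Compare each pair of P1's strategies column-by-column:
  A vs B: [4 vs 4, 6 vs 7] → A does not strictly dominate B (column X: 4 ≤ 4)
  B vs A: [4 vs 4, 7 vs 6] → B does not strictly dominate A (column X: 4 ≤ 4)
No single strategy strictly dominates all others → no strictly dominant strategy.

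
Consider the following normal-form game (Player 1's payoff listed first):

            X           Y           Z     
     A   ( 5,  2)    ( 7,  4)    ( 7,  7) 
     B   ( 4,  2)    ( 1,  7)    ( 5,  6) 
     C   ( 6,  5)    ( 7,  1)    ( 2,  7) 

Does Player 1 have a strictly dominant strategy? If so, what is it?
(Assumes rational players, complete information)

No strictly dominant strategy exists for Player 1

Work:
A strategy strictly dominates another if it gives a strictly higher payoff against every opponent action. Compare each pair of P1's strategies column-by-column:
  A vs B: [5 vs 4, 7 vs 1, 7 vs 5] → A strictly dominates B
  A vs C: [5 vs 6, 7 vs 7, 7 vs 2] → A does not strictly dominate C (column X: 5 ≤ 6)
  B vs A: [4 vs 5, 1 vs 7, 5 vs 7] → B does not strictly dominate A (column X: 4 ≤ 5)
  B vs C: [4 vs 6, 1 vs 7, 5 vs 2] → B does not strictly dominate C (column X: 4 ≤ 6)
  C vs A: [6 vs 5, 7 vs 7, 2 vs 7] → C does not strictly dominate A (column Y: 7 ≤ 7)
  C vs B: [6 vs 4, 7 vs 1, 2 vs 5] → C does not strictly dominate B (column Z: 2 ≤ 5)
No single strategy strictly dominates all others → no strictly dominant strategy.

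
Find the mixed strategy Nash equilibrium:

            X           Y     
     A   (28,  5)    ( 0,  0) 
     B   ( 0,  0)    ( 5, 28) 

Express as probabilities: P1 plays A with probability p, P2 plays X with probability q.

p = 0.8485, q = 0.1515

Work:
Find probabilities that make opponent indifferent:
P2 chooses q to make P1 indifferent between A and B
P1 chooses p to make P2 indifferent between X and Y
Mixed NE: P1 plays (A: 0.8485, B: 0.1515), P2 plays (X: 0.1515, Y: 0.8485)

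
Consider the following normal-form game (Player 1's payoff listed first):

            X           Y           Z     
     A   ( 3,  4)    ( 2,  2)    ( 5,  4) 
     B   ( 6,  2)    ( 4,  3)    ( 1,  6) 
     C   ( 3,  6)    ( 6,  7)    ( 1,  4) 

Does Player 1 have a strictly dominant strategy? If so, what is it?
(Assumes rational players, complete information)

No strictly dominant strategy exists for Player 1

Work:
A strategy strictly dominates another if it gives a strictly higher payoff against every opponent action. Compare each pair of P1's strategies column-by-column:
  A vs B: [3 vs 6, 2 vs 4, 5 vs 1] → A does not strictly dominate B (column X: 3 ≤ 6)
  A vs C: [3 vs 3, 2 vs 6, 5 vs 1] → A does not strictly dominate C (column X: 3 ≤ 3)
  B vs A: [6 vs 3, 4 vs 2, 1 vs 5] → B does not strictly dominate A (column Z: 1 ≤ 5)
  B vs C: [6 vs 3, 4 vs 6, 1 vs 1] → B does not strictly dominate C (column Y: 4 ≤ 6)
  C vs A: [3 vs 3, 6 vs 2, 1 vs 5] → C does not strictly dominate A (column X: 3 ≤ 3)
  C vs B: [3 vs 6, 6 vs 4, 1 vs 1] → C does not strictly dominate B (column X: 3 ≤ 6)
No single strategy strictly dominates all others → no strictly dominant strategy.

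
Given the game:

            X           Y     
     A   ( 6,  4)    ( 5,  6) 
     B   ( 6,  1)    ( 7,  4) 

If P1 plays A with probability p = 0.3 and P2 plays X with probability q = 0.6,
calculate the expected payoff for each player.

E[P1] = 6.16, E[P2] = 2.98

Work:
E[P1] = p·q·π₁(A,X) + p·(1-q)·π₁(A,Y) + (1-p)·q·π₁(B,X) + (1-p)·(1-q)·π₁(B,Y)
= 0.3·0.6·6 + 0.3·0.4·5 + 0.7·0.6·6 + 0.7·0.4·7
= 6.16

E[P2] = 2.98 (similar calculation)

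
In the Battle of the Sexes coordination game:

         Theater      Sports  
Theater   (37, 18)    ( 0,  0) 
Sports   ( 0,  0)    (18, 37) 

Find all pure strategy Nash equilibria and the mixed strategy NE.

Pure NE: (Theater, Theater) and (Sports, Sports); Mixed NE: p = 0.6727, q = 0.3273

Work:
Check pure NE:
(Theater, Theater): (37, 18) - no unilateral deviation beneficial
(Sports, Sports): (18, 37) - no unilateral deviation beneficial
Mixed NE: P1 plays Theater with p = 0.6727, P2 plays Theater with q = 0.3273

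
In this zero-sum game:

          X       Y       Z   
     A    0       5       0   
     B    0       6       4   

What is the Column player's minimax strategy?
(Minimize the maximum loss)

Column should play X, value = 0

Work:
Column player minimizes Row's maximum payoff:
Column X: max payoff to Row = 0
Column Y: max payoff to Row = 6
Column Z: max payoff to Row = 4
Minimum is 0, achieved by column X.
Minimax strategy: X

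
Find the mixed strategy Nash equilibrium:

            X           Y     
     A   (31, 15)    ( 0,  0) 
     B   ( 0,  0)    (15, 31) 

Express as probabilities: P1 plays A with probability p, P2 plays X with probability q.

p = 0.6739, q = 0.3261

Work:
Find probabilities that make opponent indifferent:
P2 chooses q to make P1 indifferent between A and B
P1 chooses p to make P2 indifferent between X and Y
Mixed NE: P1 plays (A: 0.6739, B: 0.3261), P2 plays (X: 0.3261, Y: 0.6739)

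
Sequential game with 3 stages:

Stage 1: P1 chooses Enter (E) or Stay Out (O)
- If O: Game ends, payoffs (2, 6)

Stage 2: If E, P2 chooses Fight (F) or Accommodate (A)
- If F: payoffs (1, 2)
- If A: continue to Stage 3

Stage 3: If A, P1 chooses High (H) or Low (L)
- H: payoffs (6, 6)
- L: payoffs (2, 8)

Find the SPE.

SPE: (E, A, H); Outcome (6, 6)

Work:
Stage 3: P1 chooses H (6 vs 2)
Stage 2: P2: F->2, A->6 (anticipating H). Choose A
Stage 1: P1: O->2, E->6 (anticipating A, H). Choose E
SPE path: E -> A -> H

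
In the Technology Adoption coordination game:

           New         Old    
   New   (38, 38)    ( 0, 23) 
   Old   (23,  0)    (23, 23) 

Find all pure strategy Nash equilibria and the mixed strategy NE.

Pure NE: (New, New) and (Old, Old); Mixed NE: p = 0.6053, q = 0.6053

Work:
Check pure NE:
(New, New): (38, 38) - no unilateral deviation beneficial
(Old, Old): (23, 23) - no unilateral deviation beneficial
Mixed NE: P1 plays New with p = 0.6053, P2 plays New with q = 0.6053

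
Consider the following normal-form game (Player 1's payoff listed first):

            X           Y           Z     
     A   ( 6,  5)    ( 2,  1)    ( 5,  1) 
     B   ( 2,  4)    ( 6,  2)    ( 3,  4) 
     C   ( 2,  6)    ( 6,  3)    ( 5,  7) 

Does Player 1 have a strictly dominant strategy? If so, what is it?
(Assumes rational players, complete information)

No strictly dominant strategy exists for Player 1

Work:
A strategy strictly dominates another if it gives a strictly higher payoff against every opponent action. Compare each pair of P1's strategies column-by-column:
  A vs B: [6 vs 2, 2 vs 6, 5 vs 3] → A does not strictly dominate B (column Y: 2 ≤ 6)
  A vs C: [6 vs 2, 2 vs 6, 5 vs 5] → A does not strictly dominate C (column Y: 2 ≤ 6)
  B vs A: [2 vs 6, 6 vs 2, 3 vs 5] → B does not strictly dominate A (column X: 2 ≤ 6)
  B vs C: [2 vs 2, 6 vs 6, 3 vs 5] → B does not strictly dominate C (column X: 2 ≤ 2)
  C vs A: [2 vs 6, 6 vs 2, 5 vs 5] → C does not strictly dominate A (column X: 2 ≤ 6)
  C vs B: [2 vs 2, 6 vs 6, 5 vs 3] → C does not strictly dominate B (column X: 2 ≤ 2)
No single strategy strictly dominates all others → no strictly dominant strategy.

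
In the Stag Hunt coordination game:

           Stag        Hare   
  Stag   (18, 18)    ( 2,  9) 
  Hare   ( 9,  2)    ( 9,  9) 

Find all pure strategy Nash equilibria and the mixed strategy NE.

Pure NE: (Stag, Stag) and (Hare, Hare); Mixed NE: p = 0.4375, q = 0.4375

Work:
Check pure NE:
(Stag, Stag): (18, 18) - no unilateral deviation beneficial
(Hare, Hare): (9, 9) - no unilateral deviation beneficial
Mixed NE: P1 plays Stag with p = 0.4375, P2 plays Stag with q = 0.4375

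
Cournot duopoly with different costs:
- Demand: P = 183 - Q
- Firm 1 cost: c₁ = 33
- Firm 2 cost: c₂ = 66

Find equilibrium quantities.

q₁* = 61.0, q₂* = 28.0

Work:
Reaction: q₁ = (183 - 33 - q₂)/2
Reaction: q₂ = (183 - 66 - q₁)/2
Solve simultaneously:
q₁* = (183 - 2×33 + 66)/3 = 61.0
q₂* = (183 - 2×66 + 33)/3 = 28.0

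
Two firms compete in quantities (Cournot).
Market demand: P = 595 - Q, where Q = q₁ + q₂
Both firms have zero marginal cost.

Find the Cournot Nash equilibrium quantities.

q₁* = q₂* = 198.33; P* = 198.33

Work:
Profit: π_i = P·q_i = (a - q_i - q_j)·q_i
FOC: ∂π_i/∂q_i = a - 2q_i - q_j = 0
Reaction function: q_i = (595 - q_j)/2
Symmetry: q* = 595/3 = 198.33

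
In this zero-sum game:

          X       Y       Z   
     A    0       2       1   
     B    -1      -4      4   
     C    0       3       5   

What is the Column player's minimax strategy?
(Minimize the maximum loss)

Column should play X, value = 0

Work:
Column player minimizes Row's maximum payoff:
Column X: max payoff to Row = 0
Column Y: max payoff to Row = 3
Column Z: max payoff to Row = 5
Minimum is 0, achieved by column X.
Minimax strategy: X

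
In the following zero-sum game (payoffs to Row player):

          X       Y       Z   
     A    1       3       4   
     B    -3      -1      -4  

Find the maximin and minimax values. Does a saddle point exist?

Maximin = 1, Minimax = 1, Saddle: True

Work:
Row minimums: [1, -4] → maximin = 1
Column maximums: [1, 3, 4] → minimax = 1
Saddle point exists! Game value = 1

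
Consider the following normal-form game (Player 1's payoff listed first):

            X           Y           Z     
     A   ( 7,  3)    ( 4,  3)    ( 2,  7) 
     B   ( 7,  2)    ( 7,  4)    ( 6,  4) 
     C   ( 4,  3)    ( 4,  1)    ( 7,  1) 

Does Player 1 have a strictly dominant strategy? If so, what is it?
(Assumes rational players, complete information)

No strictly dominant strategy exists for Player 1

Work:
A strategy strictly dominates another if it gives a strictly higher payoff against every opponent action. Compare each pair of P1's strategies column-by-column:
  A vs B: [7 vs 7, 4 vs 7, 2 vs 6] → A does not strictly dominate B (column X: 7 ≤ 7)
  A vs C: [7 vs 4, 4 vs 4, 2 vs 7] → A does not strictly dominate C (column Y: 4 ≤ 4)
  B vs A: [7 vs 7, 7 vs 4, 6 vs 2] → B does not strictly dominate A (column X: 7 ≤ 7)
  B vs C: [7 vs 4, 7 vs 4, 6 vs 7] → B does not strictly dominate C (column Z: 6 ≤ 7)
  C vs A: [4 vs 7, 4 vs 4, 7 vs 2] → C does not strictly dominate A (column X: 4 ≤ 7)
  C vs B: [4 vs 7, 4 vs 7, 7 vs 6] → C does not strictly dominate B (column X: 4 ≤ 7)
No single strategy strictly dominates all others → no strictly dominant strategy.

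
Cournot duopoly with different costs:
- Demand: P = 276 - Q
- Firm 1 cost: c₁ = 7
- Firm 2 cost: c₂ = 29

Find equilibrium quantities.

q₁* = 97.0, q₂* = 75.0

Work:
Reaction: q₁ = (276 - 7 - q₂)/2
Reaction: q₂ = (276 - 29 - q₁)/2
Solve simultaneously:
q₁* = (276 - 2×7 + 29)/3 = 97.0
q₂* = (276 - 2×29 + 7)/3 = 75.0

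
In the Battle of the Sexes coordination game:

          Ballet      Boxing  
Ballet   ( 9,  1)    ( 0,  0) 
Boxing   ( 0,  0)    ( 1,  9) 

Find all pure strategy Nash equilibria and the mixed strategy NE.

Pure NE: (Ballet, Ballet) and (Boxing, Boxing); Mixed NE: p = 0.9, q = 0.1

Work:
Check pure NE:
(Ballet, Ballet): (9, 1) - no unilateral deviation beneficial
(Boxing, Boxing): (1, 9) - no unilateral deviation beneficial
Mixed NE: P1 plays Ballet with p = 0.9, P2 plays Ballet with q = 0.1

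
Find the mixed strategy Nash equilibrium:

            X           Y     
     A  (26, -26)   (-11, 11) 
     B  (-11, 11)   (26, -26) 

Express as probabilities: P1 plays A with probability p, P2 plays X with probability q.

p = 0.5, q = 0.5

Work:
Find probabilities that make opponent indifferent:
P2 chooses q to make P1 indifferent between A and B
P1 chooses p to make P2 indifferent between X and Y
Mixed NE: P1 plays (A: 0.5, B: 0.5), P2 plays (X: 0.5, Y: 0.5)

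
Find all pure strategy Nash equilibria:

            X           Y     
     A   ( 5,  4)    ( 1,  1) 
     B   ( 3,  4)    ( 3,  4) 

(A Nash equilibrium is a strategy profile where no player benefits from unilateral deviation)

Nash equilibrium: (A, X), (B, Y)

Work:
Best responses:
  P1 vs X: payoffs [5, 3] → best response A (payoff 5)
  P1 vs Y: payoffs [1, 3] → best response B (payoff 3)
  P2 vs A: payoffs [4, 1] → best response X (payoff 4)
  P2 vs B: payoffs [4, 4] → best response X/Y (payoff 4)
Mutual best responses: (A,X), (B,Y) → Nash equilibria.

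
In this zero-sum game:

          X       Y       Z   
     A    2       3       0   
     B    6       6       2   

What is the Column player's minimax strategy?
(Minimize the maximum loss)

Column should play Z, value = 2

Work:
Column player minimizes Row's maximum payoff:
Column X: max payoff to Row = 6
Column Y: max payoff to Row = 6
Column Z: max payoff to Row = 2
Minimum is 2, achieved by column Z.
Minimax strategy: Z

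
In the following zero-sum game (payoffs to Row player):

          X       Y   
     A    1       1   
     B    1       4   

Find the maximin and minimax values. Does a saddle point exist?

Maximin = 1, Minimax = 1, Saddle: True

Work:
Row minimums: [1, 1] → maximin = 1
Column maximums: [1, 4] → minimax = 1
Saddle point exists! Game value = 1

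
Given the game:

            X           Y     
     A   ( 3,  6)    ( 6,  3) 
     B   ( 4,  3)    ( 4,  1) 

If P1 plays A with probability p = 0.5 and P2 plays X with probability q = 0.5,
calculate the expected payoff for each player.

E[P1] = 4.25, E[P2] = 3.25

Work:
E[P1] = p·q·π₁(A,X) + p·(1-q)·π₁(A,Y) + (1-p)·q·π₁(B,X) + (1-p)·(1-q)·π₁(B,Y)
= 0.5·0.5·3 + 0.5·0.5·6 + 0.5·0.5·4 + 0.5·0.5·4
= 4.25

E[P2] = 3.25 (similar calculation)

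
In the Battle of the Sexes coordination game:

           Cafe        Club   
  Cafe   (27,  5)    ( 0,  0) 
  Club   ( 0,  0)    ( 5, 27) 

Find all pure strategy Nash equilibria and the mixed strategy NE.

Pure NE: (Cafe, Cafe) and (Club, Club); Mixed NE: p = 0.8438, q = 0.1562

Work:
Check pure NE:
(Cafe, Cafe): (27, 5) - no unilateral deviation beneficial
(Club, Club): (5, 27) - no unilateral deviation beneficial
Mixed NE: P1 plays Cafe with p = 0.8438, P2 plays Cafe with q = 0.1562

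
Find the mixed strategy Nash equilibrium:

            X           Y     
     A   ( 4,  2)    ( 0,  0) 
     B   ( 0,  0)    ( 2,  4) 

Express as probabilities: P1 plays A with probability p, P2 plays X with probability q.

p = 0.6667, q = 0.3333

Work:
Find probabilities that make opponent indifferent:
P2 chooses q to make P1 indifferent between A and B
P1 chooses p to make P2 indifferent between X and Y
Mixed NE: P1 plays (A: 0.6667, B: 0.3333), P2 plays (X: 0.3333, Y: 0.6667)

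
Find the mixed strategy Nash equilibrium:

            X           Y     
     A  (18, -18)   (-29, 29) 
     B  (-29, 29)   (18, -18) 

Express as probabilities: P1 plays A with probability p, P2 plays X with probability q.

p = 0.5, q = 0.5

Work:
Find probabilities that make opponent indifferent:
P2 chooses q to make P1 indifferent between A and B
P1 chooses p to make P2 indifferent between X and Y
Mixed NE: P1 plays (A: 0.5, B: 0.5), P2 plays (X: 0.5, Y: 0.5)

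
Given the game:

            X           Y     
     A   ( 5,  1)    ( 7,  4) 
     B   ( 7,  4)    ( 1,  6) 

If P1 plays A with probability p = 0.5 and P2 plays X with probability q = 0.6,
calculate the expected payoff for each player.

E[P1] = 5.2, E[P2] = 3.5

Work:
E[P1] = p·q·π₁(A,X) + p·(1-q)·π₁(A,Y) + (1-p)·q·π₁(B,X) + (1-p)·(1-q)·π₁(B,Y)
= 0.5·0.6·5 + 0.5·0.4·7 + 0.5·0.6·7 + 0.5·0.4·1
= 5.2

E[P2] = 3.5 (similar calculation)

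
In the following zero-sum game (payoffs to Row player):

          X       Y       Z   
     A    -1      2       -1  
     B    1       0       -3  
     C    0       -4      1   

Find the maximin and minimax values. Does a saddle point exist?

Maximin = -1, Minimax = 1, Saddle: False

Work:
Row minimums: [-1, -3, -4] → maximin = -1
Column maximums: [1, 2, 1] → minimax = 1
No saddle point (maximin ≠ minimax). Mixed strategy needed.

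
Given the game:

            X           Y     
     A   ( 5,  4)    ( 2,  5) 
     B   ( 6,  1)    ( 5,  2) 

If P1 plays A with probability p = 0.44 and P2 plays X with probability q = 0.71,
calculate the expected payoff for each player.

E[P1] = 5.0148, E[P2] = 2.61

Work:
E[P1] = p·q·π₁(A,X) + p·(1-q)·π₁(A,Y) + (1-p)·q·π₁(B,X) + (1-p)·(1-q)·π₁(B,Y)
= 0.44·0.71·5 + 0.44·0.29·2 + 0.56·0.71·6 + 0.56·0.29·5
= 5.0148

E[P2] = 2.61 (similar calculation)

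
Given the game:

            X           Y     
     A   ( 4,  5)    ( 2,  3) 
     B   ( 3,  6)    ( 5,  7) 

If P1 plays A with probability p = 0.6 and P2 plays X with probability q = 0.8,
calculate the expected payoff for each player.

E[P1] = 3.52, E[P2] = 5.24

Work:
E[P1] = p·q·π₁(A,X) + p·(1-q)·π₁(A,Y) + (1-p)·q·π₁(B,X) + (1-p)·(1-q)·π₁(B,Y)
= 0.6·0.8·4 + 0.6·0.2·2 + 0.4·0.8·3 + 0.4·0.2·5
= 3.52

E[P2] = 5.24 (similar calculation)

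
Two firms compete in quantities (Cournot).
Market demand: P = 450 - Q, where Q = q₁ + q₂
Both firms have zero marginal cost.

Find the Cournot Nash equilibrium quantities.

q₁* = q₂* = 150.0; P* = 150.0

Work:
Profit: π_i = P·q_i = (a - q_i - q_j)·q_i
FOC: ∂π_i/∂q_i = a - 2q_i - q_j = 0
Reaction function: q_i = (450 - q_j)/2
Symmetry: q* = 450/3 = 150.0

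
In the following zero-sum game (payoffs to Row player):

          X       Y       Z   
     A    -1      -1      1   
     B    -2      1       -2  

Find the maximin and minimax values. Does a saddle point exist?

Maximin = -1, Minimax = -1, Saddle: True

Work:
Row minimums: [-1, -2] → maximin = -1
Column maximums: [-1, 1, 1] → minimax = -1
Saddle point exists! Game value = -1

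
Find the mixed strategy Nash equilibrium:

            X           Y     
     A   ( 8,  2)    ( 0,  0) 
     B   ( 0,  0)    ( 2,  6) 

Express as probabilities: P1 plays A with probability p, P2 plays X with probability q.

p = 0.75, q = 0.2

Work:
Find probabilities that make opponent indifferent:
P2 chooses q to make P1 indifferent between A and B
P1 chooses p to make P2 indifferent between X and Y
Mixed NE: P1 plays (A: 0.75, B: 0.25), P2 plays (X: 0.2, Y: 0.8)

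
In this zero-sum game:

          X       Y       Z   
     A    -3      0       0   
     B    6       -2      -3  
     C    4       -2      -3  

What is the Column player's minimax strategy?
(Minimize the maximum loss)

Column should play Y or Z (all achieve the minimum), value = 0

Work:
Column player minimizes Row's maximum payoff:
Column X: max payoff to Row = 6
Column Y: max payoff to Row = 0
Column Z: max payoff to Row = 0
Minimum is 0, achieved by columns Y, Z (tied).
Each of Y or Z is a minimax strategy.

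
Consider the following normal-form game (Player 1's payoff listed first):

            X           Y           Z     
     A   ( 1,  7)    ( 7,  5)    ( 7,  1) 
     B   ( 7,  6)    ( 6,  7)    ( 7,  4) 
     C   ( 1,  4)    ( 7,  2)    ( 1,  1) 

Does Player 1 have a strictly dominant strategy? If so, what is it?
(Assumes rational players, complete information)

No strictly dominant strategy exists for Player 1

Work:
A strategy strictly dominates another if it gives a strictly higher payoff against every opponent action. Compare each pair of P1's strategies column-by-column:
  A vs B: [1 vs 7, 7 vs 6, 7 vs 7] → A does not strictly dominate B (column X: 1 ≤ 7)
  A vs C: [1 vs 1, 7 vs 7, 7 vs 1] → A does not strictly dominate C (column X: 1 ≤ 1)
  B vs A: [7 vs 1, 6 vs 7, 7 vs 7] → B does not strictly dominate A (column Y: 6 ≤ 7)
  B vs C: [7 vs 1, 6 vs 7, 7 vs 1] → B does not strictly dominate C (column Y: 6 ≤ 7)
  C vs A: [1 vs 1, 7 vs 7, 1 vs 7] → C does not strictly dominate A (column X: 1 ≤ 1)
  C vs B: [1 vs 7, 7 vs 6, 1 vs 7] → C does not strictly dominate B (column X: 1 ≤ 7)
No single strategy strictly dominates all others → no strictly dominant strategy.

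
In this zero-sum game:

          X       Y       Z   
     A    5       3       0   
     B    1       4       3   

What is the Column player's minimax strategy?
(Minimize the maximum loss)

Column should play Z, value = 3

Work:
Column player minimizes Row's maximum payoff:
Column X: max payoff to Row = 5
Column Y: max payoff to Row = 4
Column Z: max payoff to Row = 3
Minimum is 3, achieved by column Z.
Minimax strategy: Z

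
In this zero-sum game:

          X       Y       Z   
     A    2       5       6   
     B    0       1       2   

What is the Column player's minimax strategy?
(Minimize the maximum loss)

Column should play X, value = 2

Work:
Column player minimizes Row's maximum payoff:
Column X: max payoff to Row = 2
Column Y: max payoff to Row = 5
Column Z: max payoff to Row = 6
Minimum is 2, achieved by column X.
Minimax strategy: X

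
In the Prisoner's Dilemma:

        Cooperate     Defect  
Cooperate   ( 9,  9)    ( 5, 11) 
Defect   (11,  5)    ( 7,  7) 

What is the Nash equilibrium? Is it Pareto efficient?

(Defect, Defect) is NE; not Pareto efficient

Work:
Defect dominates Cooperate for both players:
If P2 cooperates: Defect (11) > Cooperate (9)
If P2 defects: Defect (7) > Cooperate (5)
NE: (Defect, Defect) with payoff (7, 7)
But (Cooperate, Cooperate) = (9, 9) Pareto dominates (7, 7)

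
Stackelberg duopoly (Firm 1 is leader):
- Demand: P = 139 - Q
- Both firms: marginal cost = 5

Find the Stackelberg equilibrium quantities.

q₁* (leader) = 67.0, q₂* (follower) = 33.5

Work:
Follower's reaction: q₂ = (a - c - q₁)/2
Leader substitutes: π₁ = q₁·(a - q₁ - (a-c-q₁)/2 - c)
FOC: q₁* = (139 - 5)/2 = 67.00
Then: q₂* = (139 - 5 - 67.0)/2 = 33.50
Leader has first-mover advantage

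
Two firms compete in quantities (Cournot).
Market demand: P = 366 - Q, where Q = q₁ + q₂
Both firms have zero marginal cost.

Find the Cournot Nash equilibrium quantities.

q₁* = q₂* = 122.0; P* = 122.0

Work:
Profit: π_i = P·q_i = (a - q_i - q_j)·q_i
FOC: ∂π_i/∂q_i = a - 2q_i - q_j = 0
Reaction function: q_i = (366 - q_j)/2
Symmetry: q* = 366/3 = 122.0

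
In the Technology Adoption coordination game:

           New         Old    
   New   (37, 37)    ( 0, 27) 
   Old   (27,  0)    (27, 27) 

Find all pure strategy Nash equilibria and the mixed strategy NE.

Pure NE: (New, New) and (Old, Old); Mixed NE: p = 0.7297, q = 0.7297

Work:
Check pure NE:
(New, New): (37, 37) - no unilateral deviation beneficial
(Old, Old): (27, 27) - no unilateral deviation beneficial
Mixed NE: P1 plays New with p = 0.7297, P2 plays New with q = 0.7297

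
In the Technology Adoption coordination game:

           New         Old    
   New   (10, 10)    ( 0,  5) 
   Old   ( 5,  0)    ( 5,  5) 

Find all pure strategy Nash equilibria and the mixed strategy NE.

Pure NE: (New, New) and (Old, Old); Mixed NE: p = 0.5, q = 0.5

Work:
Check pure NE:
(New, New): (10, 10) - no unilateral deviation beneficial
(Old, Old): (5, 5) - no unilateral deviation beneficial
Mixed NE: P1 plays New with p = 0.5, P2 plays New with q = 0.5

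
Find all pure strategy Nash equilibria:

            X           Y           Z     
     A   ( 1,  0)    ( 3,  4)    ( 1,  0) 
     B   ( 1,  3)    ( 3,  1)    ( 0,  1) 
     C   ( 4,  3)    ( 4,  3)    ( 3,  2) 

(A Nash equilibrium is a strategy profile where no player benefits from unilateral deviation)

Nash equilibrium: (C, X), (C, Y)

Work:
Best responses:
  P1 vs X: payoffs [1, 1, 4] → best response C (payoff 4)
  P1 vs Y: payoffs [3, 3, 4] → best response C (payoff 4)
  P1 vs Z: payoffs [1, 0, 3] → best response C (payoff 3)
  P2 vs A: payoffs [0, 4, 0] → best response Y (payoff 4)
  P2 vs B: payoffs [3, 1, 1] → best response X (payoff 3)
  P2 vs C: payoffs [3, 3, 2] → best response X/Y (payoff 3)
Mutual best responses: (C,X), (C,Y) → Nash equilibria.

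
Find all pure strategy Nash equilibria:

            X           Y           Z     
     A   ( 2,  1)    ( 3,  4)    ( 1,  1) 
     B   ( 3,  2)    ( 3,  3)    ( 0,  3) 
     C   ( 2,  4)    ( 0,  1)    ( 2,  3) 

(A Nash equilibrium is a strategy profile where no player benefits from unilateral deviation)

Nash equilibrium: (A, Y), (B, Y)

Work:
Best responses:
  P1 vs X: payoffs [2, 3, 2] → best response B (payoff 3)
  P1 vs Y: payoffs [3, 3, 0] → best response A/B (payoff 3)
  P1 vs Z: payoffs [1, 0, 2] → best response C (payoff 2)
  P2 vs A: payoffs [1, 4, 1] → best response Y (payoff 4)
  P2 vs B: payoffs [2, 3, 3] → best response Y/Z (payoff 3)
  P2 vs C: payoffs [4, 1, 3] → best response X (payoff 4)
Mutual best responses: (A,Y), (B,Y) → Nash equilibria.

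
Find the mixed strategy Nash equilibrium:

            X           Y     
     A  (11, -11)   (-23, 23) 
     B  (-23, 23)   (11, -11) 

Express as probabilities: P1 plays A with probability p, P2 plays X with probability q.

p = 0.5, q = 0.5

Work:
Find probabilities that make opponent indifferent:
P2 chooses q to make P1 indifferent between A and B
P1 chooses p to make P2 indifferent between X and Y
Mixed NE: P1 plays (A: 0.5, B: 0.5), P2 plays (X: 0.5, Y: 0.5)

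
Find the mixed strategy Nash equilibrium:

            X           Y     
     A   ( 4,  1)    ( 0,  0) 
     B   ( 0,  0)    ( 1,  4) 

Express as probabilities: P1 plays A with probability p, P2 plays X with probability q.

p = 0.8, q = 0.2

Work:
Find probabilities that make opponent indifferent:
P2 chooses q to make P1 indifferent between A and B
P1 chooses p to make P2 indifferent between X and Y
Mixed NE: P1 plays (A: 0.8, B: 0.2), P2 plays (X: 0.2, Y: 0.8)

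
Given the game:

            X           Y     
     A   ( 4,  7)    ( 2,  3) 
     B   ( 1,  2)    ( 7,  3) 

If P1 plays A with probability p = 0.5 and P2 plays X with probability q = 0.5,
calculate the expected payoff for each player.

E[P1] = 3.5, E[P2] = 3.75

Work:
E[P1] = p·q·π₁(A,X) + p·(1-q)·π₁(A,Y) + (1-p)·q·π₁(B,X) + (1-p)·(1-q)·π₁(B,Y)
= 0.5·0.5·4 + 0.5·0.5·2 + 0.5·0.5·1 + 0.5·0.5·7
= 3.5

E[P2] = 3.75 (similar calculation)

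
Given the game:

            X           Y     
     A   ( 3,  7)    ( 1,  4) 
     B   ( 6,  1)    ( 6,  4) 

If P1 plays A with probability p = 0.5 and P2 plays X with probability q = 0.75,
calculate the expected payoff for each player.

E[P1] = 4.25, E[P2] = 4.0

Work:
E[P1] = p·q·π₁(A,X) + p·(1-q)·π₁(A,Y) + (1-p)·q·π₁(B,X) + (1-p)·(1-q)·π₁(B,Y)
= 0.5·0.75·3 + 0.5·0.25·1 + 0.5·0.75·6 + 0.5·0.25·6
= 4.25

E[P2] = 4.0 (similar calculation)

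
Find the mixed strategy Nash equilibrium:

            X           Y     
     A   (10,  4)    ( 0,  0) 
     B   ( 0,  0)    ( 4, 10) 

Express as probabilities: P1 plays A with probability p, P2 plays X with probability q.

p = 0.7143, q = 0.2857

Work:
Find probabilities that make opponent indifferent:
P2 chooses q to make P1 indifferent between A and B
P1 chooses p to make P2 indifferent between X and Y
Mixed NE: P1 plays (A: 0.7143, B: 0.2857), P2 plays (X: 0.2857, Y: 0.7143)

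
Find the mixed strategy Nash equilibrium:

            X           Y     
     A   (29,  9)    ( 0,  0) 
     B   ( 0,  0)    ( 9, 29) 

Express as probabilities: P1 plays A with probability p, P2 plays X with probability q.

p = 0.7632, q = 0.2368

Work:
Find probabilities that make opponent indifferent:
P2 chooses q to make P1 indifferent between A and B
P1 chooses p to make P2 indifferent between X and Y
Mixed NE: P1 plays (A: 0.7632, B: 0.2368), P2 plays (X: 0.2368, Y: 0.7632)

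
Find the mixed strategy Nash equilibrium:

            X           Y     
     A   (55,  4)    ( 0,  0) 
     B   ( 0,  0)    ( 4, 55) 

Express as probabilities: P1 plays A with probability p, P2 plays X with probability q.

p = 0.9322, q = 0.0678

Work:
Find probabilities that make opponent indifferent:
P2 chooses q to make P1 indifferent between A and B
P1 chooses p to make P2 indifferent between X and Y
Mixed NE: P1 plays (A: 0.9322, B: 0.0678), P2 plays (X: 0.0678, Y: 0.9322)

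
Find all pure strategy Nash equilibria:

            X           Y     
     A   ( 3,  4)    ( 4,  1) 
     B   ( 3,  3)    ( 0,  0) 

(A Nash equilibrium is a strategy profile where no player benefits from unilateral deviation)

Nash equilibrium: (A, X), (B, X)

Work:
Best responses:
  P1 vs X: payoffs [3, 3] → best response A/B (payoff 3)
  P1 vs Y: payoffs [4, 0] → best response A (payoff 4)
  P2 vs A: payoffs [4, 1] → best response X (payoff 4)
  P2 vs B: payoffs [3, 0] → best response X (payoff 3)
Mutual best responses: (A,X), (B,X) → Nash equilibria.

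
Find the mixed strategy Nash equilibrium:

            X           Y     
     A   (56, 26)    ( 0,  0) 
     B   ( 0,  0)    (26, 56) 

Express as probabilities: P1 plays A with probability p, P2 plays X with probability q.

p = 0.6829, q = 0.3171

Work:
Find probabilities that make opponent indifferent:
P2 chooses q to make P1 indifferent between A and B
P1 chooses p to make P2 indifferent between X and Y
Mixed NE: P1 plays (A: 0.6829, B: 0.3171), P2 plays (X: 0.3171, Y: 0.6829)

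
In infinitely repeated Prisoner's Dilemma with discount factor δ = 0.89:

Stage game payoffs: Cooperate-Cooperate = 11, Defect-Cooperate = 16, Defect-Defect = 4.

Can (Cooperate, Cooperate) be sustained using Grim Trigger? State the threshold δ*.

δ* = 0.4167; since δ = 0.89 ≥ 0.4167, cooperation can be sustained

Work:
For Grim Trigger:
Cooperate forever: 11/(1-δ)
Defect then punished: 16 + 4·δ/(1-δ)
Need: 11/(1-δ) ≥ 16 + 4·δ/(1-δ)
Solving: δ ≥ (T-R)/(T-P) = (16-11)/(16-4) = 0.4167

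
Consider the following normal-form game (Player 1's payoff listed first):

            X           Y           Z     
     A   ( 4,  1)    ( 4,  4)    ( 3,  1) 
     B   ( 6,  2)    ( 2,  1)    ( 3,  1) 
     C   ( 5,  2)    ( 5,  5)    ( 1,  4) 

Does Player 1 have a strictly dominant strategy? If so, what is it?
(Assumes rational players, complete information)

No strictly dominant strategy exists for Player 1

Work:
A strategy strictly dominates another if it gives a strictly higher payoff against every opponent action. Compare each pair of P1's strategies column-by-column:
  A vs B: [4 vs 6, 4 vs 2, 3 vs 3] → A does not strictly dominate B (column X: 4 ≤ 6)
  A vs C: [4 vs 5, 4 vs 5, 3 vs 1] → A does not strictly dominate C (column X: 4 ≤ 5)
  B vs A: [6 vs 4, 2 vs 4, 3 vs 3] → B does not strictly dominate A (column Y: 2 ≤ 4)
  B vs C: [6 vs 5, 2 vs 5, 3 vs 1] → B does not strictly dominate C (column Y: 2 ≤ 5)
  C vs A: [5 vs 4, 5 vs 4, 1 vs 3] → C does not strictly dominate A (column Z: 1 ≤ 3)
  C vs B: [5 vs 6, 5 vs 2, 1 vs 3] → C does not strictly dominate B (column X: 5 ≤ 6)
No single strategy strictly dominates all others → no strictly dominant strategy.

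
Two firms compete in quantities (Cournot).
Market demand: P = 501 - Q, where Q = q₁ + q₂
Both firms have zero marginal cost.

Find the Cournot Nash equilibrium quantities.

q₁* = q₂* = 167.0; P* = 167.0

Work:
Profit: π_i = P·q_i = (a - q_i - q_j)·q_i
FOC: ∂π_i/∂q_i = a - 2q_i - q_j = 0
Reaction function: q_i = (501 - q_j)/2
Symmetry: q* = 501/3 = 167.0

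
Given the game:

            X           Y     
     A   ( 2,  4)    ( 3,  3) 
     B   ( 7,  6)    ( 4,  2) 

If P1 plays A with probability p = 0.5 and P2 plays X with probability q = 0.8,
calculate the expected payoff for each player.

E[P1] = 4.3, E[P2] = 4.5

Work:
E[P1] = p·q·π₁(A,X) + p·(1-q)·π₁(A,Y) + (1-p)·q·π₁(B,X) + (1-p)·(1-q)·π₁(B,Y)
= 0.5·0.8·2 + 0.5·0.2·3 + 0.5·0.8·7 + 0.5·0.2·4
= 4.3

E[P2] = 4.5 (similar calculation)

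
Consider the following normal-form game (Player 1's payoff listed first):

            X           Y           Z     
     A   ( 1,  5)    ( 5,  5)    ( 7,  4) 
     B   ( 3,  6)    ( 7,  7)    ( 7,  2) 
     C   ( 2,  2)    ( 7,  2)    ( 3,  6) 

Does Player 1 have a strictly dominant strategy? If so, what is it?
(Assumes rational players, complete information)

No strictly dominant strategy exists for Player 1

Work:
A strategy strictly dominates another if it gives a strictly higher payoff against every opponent action. Compare each pair of P1's strategies column-by-column:
  A vs B: [1 vs 3, 5 vs 7, 7 vs 7] → A does not strictly dominate B (column X: 1 ≤ 3)
  A vs C: [1 vs 2, 5 vs 7, 7 vs 3] → A does not strictly dominate C (column X: 1 ≤ 2)
  B vs A: [3 vs 1, 7 vs 5, 7 vs 7] → B does not strictly dominate A (column Z: 7 ≤ 7)
  B vs C: [3 vs 2, 7 vs 7, 7 vs 3] → B does not strictly dominate C (column Y: 7 ≤ 7)
  C vs A: [2 vs 1, 7 vs 5, 3 vs 7] → C does not strictly dominate A (column Z: 3 ≤ 7)
  C vs B: [2 vs 3, 7 vs 7, 3 vs 7] → C does not strictly dominate B (column X: 2 ≤ 3)
No single strategy strictly dominates all others → no strictly dominant strategy.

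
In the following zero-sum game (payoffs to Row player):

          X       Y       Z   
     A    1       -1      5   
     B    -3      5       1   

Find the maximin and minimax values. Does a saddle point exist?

Maximin = -1, Minimax = 1, Saddle: False

Work:
Row minimums: [-1, -3] → maximin = -1
Column maximums: [1, 5, 5] → minimax = 1
No saddle point (maximin ≠ minimax). Mixed strategy needed.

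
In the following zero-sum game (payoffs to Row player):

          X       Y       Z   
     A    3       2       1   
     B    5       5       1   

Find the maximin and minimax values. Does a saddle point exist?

Maximin = 1, Minimax = 1, Saddle: True

Work:
Row minimums: [1, 1] → maximin = 1
Column maximums: [5, 5, 1] → minimax = 1
Saddle point exists! Game value = 1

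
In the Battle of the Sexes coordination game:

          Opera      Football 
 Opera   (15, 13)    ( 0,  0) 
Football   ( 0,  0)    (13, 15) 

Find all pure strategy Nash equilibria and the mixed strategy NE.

Pure NE: (Opera, Opera) and (Football, Football); Mixed NE: p = 0.5357, q = 0.4643

Work:
Check pure NE:
(Opera, Opera): (15, 13) - no unilateral deviation beneficial
(Football, Football): (13, 15) - no unilateral deviation beneficial
Mixed NE: P1 plays Opera with p = 0.5357, P2 plays Opera with q = 0.4643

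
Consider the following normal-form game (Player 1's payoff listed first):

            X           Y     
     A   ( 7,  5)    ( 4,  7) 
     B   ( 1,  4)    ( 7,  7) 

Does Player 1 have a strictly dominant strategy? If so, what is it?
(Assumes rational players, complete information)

No strictly dominant strategy exists for Player 1

Work:
A strategy strictly dominates another if it gives a strictly higher payoff against every opponent action. Compare each pair of P1's strategies column-by-column:
  A vs B: [7 vs 1, 4 vs 7] → A does not strictly dominate B (column Y: 4 ≤ 7)
  B vs A: [1 vs 7, 7 vs 4] → B does not strictly dominate A (column X: 1 ≤ 7)
No single strategy strictly dominates all others → no strictly dominant strategy.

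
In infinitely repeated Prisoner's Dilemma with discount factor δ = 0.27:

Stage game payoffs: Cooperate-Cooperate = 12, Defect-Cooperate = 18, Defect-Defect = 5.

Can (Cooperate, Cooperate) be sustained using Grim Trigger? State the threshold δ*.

δ* = 0.4615; since δ = 0.27 < 0.4615, cooperation cannot be sustained

Work:
For Grim Trigger:
Cooperate forever: 12/(1-δ)
Defect then punished: 18 + 5·δ/(1-δ)
Need: 12/(1-δ) ≥ 18 + 5·δ/(1-δ)
Solving: δ ≥ (T-R)/(T-P) = (18-12)/(18-5) = 0.4615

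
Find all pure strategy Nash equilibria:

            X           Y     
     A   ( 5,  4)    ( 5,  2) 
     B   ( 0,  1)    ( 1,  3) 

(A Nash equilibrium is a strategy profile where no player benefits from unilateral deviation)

Nash equilibrium: (A, X)

Work:
Best responses:
  P1 vs X: payoffs [5, 0] → best response A (payoff 5)
  P1 vs Y: payoffs [5, 1] → best response A (payoff 5)
  P2 vs A: payoffs [4, 2] → best response X (payoff 4)
  P2 vs B: payoffs [1, 3] → best response Y (payoff 3)
Mutual best responses: (A,X) → Nash equilibria.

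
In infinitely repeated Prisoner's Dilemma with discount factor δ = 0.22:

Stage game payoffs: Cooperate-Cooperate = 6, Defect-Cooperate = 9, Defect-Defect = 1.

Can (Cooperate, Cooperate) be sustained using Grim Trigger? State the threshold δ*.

δ* = 0.375; since δ = 0.22 < 0.375, cooperation cannot be sustained

Work:
For Grim Trigger:
Cooperate forever: 6/(1-δ)
Defect then punished: 9 + 1·δ/(1-δ)
Need: 6/(1-δ) ≥ 9 + 1·δ/(1-δ)
Solving: δ ≥ (T-R)/(T-P) = (9-6)/(9-1) = 0.375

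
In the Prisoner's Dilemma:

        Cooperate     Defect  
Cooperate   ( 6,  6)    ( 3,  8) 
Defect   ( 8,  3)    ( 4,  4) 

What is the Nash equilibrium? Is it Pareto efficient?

(Defect, Defect) is NE; not Pareto efficient

Work:
Defect dominates Cooperate for both players:
If P2 cooperates: Defect (8) > Cooperate (6)
If P2 defects: Defect (4) > Cooperate (3)
NE: (Defect, Defect) with payoff (4, 4)
But (Cooperate, Cooperate) = (6, 6) Pareto dominates (4, 4)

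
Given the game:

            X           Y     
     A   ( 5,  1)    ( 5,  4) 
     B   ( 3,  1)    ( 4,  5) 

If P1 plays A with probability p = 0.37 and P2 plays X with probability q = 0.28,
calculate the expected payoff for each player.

E[P1] = 4.1936, E[P2] = 3.6136

Work:
E[P1] = p·q·π₁(A,X) + p·(1-q)·π₁(A,Y) + (1-p)·q·π₁(B,X) + (1-p)·(1-q)·π₁(B,Y)
= 0.37·0.28·5 + 0.37·0.72·5 + 0.63·0.28·3 + 0.63·0.72·4
= 4.1936

E[P2] = 3.6136 (similar calculation)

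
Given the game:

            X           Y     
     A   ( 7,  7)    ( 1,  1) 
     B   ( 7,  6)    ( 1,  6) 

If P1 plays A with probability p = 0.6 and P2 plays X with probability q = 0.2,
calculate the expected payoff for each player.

E[P1] = 2.2, E[P2] = 3.72

Work:
E[P1] = p·q·π₁(A,X) + p·(1-q)·π₁(A,Y) + (1-p)·q·π₁(B,X) + (1-p)·(1-q)·π₁(B,Y)
= 0.6·0.2·7 + 0.6·0.8·1 + 0.4·0.2·7 + 0.4·0.8·1
= 2.2

E[P2] = 3.72 (similar calculation)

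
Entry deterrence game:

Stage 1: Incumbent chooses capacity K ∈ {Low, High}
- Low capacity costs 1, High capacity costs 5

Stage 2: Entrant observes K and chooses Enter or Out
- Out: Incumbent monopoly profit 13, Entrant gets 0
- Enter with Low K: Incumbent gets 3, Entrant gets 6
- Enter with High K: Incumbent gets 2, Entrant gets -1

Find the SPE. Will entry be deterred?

SPE: (High, Enter|Low, Out|High); Entry deterred. Incumbent net profit = 8

Work:
After Low K: Entrant enters (6 > 0)
After High K: Entrant stays out (-1 < 0)
Incumbent: Low → 3−1=2, High → 13−5=8
Incumbent chooses High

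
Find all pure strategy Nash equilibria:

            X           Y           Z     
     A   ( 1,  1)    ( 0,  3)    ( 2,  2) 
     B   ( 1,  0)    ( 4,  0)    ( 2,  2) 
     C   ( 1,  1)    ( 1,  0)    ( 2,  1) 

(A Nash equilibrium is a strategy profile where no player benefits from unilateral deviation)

Nash equilibrium: (B, Z), (C, X), (C, Z)

Work:
Best responses:
  P1 vs X: payoffs [1, 1, 1] → best response A/B/C (payoff 1)
  P1 vs Y: payoffs [0, 4, 1] → best response B (payoff 4)
  P1 vs Z: payoffs [2, 2, 2] → best response A/B/C (payoff 2)
  P2 vs A: payoffs [1, 3, 2] → best response Y (payoff 3)
  P2 vs B: payoffs [0, 0, 2] → best response Z (payoff 2)
  P2 vs C: payoffs [1, 0, 1] → best response X/Z (payoff 1)
Mutual best responses: (B,Z), (C,X), (C,Z) → Nash equilibria.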